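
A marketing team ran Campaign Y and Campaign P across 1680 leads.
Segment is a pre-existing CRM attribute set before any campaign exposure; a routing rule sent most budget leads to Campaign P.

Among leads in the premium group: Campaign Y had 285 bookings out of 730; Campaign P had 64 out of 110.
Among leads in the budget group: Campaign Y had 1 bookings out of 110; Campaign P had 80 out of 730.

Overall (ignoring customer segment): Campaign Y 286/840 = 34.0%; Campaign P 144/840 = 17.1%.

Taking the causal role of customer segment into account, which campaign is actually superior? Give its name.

Campaign P

Within every customer segment level Campaign P has the higher rate, yet pooled Campaign Y does — Simpson's reversal.
Here customer segment is a common cause — it drives both which campaign a case falls under and the outcome. The crude comparison mixes populations; the stratum-specific rates are the causally relevant ones.
Within each level — premium: 39.0% vs 58.2%; budget: 0.9% vs 11.0% — Campaign P is higher every time.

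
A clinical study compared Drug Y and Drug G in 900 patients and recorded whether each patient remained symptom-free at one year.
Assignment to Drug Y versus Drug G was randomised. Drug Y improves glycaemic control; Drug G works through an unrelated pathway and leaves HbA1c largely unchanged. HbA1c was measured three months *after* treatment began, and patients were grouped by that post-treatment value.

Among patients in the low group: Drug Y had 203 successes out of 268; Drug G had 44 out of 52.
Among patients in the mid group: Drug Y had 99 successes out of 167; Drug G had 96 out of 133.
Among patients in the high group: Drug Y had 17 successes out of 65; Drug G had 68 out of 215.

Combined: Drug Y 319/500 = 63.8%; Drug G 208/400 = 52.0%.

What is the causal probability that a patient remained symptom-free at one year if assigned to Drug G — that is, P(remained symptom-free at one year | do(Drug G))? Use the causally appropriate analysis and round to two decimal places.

0.52

Stratifying would compare drugs among patients the drugs themselves sorted into HbA1c groups — a form of selection on an intermediate. The unconditioned pooled rates give the total causal effect.
So P(outcome | do(Drug G)) is just the pooled rate for Drug G: 208/400 = 0.520.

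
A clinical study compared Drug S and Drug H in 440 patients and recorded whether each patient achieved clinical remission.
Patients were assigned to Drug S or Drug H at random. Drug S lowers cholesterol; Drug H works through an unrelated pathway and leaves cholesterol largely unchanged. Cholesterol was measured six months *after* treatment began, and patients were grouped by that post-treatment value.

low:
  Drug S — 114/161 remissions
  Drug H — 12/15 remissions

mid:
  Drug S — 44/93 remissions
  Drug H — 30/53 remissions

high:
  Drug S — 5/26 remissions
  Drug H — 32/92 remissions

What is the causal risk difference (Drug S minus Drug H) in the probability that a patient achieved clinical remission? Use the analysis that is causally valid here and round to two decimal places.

+0.12

Stratifying would compare drugs among patients the drugs themselves sorted into cholesterol groups — a form of selection on an intermediate. The unconditioned pooled rates give the total causal effect.
The causal difference is the pooled difference: 0.582 − 0.463 = +0.120.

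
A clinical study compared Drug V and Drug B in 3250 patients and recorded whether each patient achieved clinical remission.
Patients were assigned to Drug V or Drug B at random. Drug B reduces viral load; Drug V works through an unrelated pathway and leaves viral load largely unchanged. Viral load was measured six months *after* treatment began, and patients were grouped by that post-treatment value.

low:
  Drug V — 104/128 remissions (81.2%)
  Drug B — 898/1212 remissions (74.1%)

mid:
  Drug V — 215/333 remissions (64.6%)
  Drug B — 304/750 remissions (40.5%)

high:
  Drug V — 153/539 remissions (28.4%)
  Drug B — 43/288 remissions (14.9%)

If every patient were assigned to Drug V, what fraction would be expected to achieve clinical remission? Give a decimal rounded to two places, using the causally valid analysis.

0.47

Viral load is downstream of the drug. One should not condition on a consequence of treatment, so the overall rates are the right comparison.
So P(outcome | do(Drug V)) is just the pooled rate for Drug V: 472/1000 = 0.472.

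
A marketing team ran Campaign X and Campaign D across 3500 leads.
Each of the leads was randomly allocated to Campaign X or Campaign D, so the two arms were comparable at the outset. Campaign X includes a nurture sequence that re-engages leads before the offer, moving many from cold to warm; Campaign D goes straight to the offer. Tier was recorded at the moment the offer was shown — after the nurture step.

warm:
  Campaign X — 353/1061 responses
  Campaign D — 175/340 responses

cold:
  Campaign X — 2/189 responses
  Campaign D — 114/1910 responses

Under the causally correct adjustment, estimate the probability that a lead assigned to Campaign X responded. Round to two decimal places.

0.28

Within every engagement tier level Campaign D has the higher rate, yet pooled Campaign X does — Simpson's reversal.
The distribution of engagement tier is itself part of what the campaign does — it is an intermediate outcome. Holding it fixed would remove that part of the effect; the total effect is the pooled difference.
So P(outcome | do(Campaign X)) is just the pooled rate for Campaign X: 355/1250 = 0.284.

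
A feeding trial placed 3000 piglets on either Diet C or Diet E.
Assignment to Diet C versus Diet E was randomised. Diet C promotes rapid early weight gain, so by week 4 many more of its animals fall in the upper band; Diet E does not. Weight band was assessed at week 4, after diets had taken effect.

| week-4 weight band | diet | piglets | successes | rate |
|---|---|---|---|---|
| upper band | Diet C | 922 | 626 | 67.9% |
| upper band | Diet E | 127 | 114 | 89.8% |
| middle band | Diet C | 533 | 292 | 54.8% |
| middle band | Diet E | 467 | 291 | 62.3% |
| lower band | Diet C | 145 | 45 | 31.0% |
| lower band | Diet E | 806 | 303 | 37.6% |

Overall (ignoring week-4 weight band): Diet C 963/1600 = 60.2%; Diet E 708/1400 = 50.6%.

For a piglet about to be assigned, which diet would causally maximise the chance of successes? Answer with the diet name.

The distribution of week-4 weight band is itself part of what the diet does — it is an intermediate outcome. Holding it fixed would remove that part of the effect; the total effect is the pooled difference.
Pooled: Diet C 60.2% vs Diet E 50.6%; Diet C is higher overall.

Diet C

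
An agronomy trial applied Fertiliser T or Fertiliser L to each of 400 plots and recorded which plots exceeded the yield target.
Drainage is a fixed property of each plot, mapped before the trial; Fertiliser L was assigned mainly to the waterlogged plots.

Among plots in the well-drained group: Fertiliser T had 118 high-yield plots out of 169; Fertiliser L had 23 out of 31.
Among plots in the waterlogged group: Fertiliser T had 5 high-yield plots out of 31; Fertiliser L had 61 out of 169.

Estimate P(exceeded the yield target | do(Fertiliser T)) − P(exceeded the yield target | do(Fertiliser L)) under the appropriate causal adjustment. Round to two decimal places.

-0.12

Fertiliser L is higher inside every field drainage stratum but Fertiliser T is higher in aggregate. Whether to stratify depends on how field drainage relates to the fertiliser.
Field drainage is set before the fertiliser has any effect — it is not caused by the fertiliser — and it independently drives the outcome. That makes it a confounder, so the causal comparison is within field drainage levels.
Adjusting over the population distribution of field drainage: 0.500·(0.698−0.742) + 0.500·(0.161−0.361) = -0.122.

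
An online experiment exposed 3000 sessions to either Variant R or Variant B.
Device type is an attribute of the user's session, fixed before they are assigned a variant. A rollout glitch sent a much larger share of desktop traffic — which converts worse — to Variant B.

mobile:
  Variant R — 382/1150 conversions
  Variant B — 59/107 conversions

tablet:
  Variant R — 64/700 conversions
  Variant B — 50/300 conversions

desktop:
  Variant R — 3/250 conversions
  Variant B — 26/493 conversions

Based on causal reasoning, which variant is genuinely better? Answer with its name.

Variant B

Since device type is a pre-existing factor (not a product of the variant) and it affects the outcome on its own, it is a confounder. The stratified rates, not the pooled rate, identify the causal effect.
Within each level — mobile: 33.2% vs 55.1%; tablet: 9.1% vs 16.7%; desktop: 1.2% vs 5.3% — Variant B is higher every time.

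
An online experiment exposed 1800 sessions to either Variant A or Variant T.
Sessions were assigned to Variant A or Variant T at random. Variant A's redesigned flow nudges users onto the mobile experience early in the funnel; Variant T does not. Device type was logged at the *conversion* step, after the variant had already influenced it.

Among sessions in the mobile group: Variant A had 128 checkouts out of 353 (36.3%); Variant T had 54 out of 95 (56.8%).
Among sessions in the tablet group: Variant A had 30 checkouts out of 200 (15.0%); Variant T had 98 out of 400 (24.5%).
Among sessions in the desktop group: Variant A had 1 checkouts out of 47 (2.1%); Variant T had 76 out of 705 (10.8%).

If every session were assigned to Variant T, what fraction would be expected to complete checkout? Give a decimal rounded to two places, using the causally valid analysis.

0.19

The stratified and pooled comparisons disagree (Variant T wins within each device type; Variant A wins overall), so the answer turns on the causal role of device type.
Device type is recorded after the variant and is itself shifted by it — it sits on the causal path from variant to outcome. Conditioning on a mediator would strip out part of the effect we want; the pooled comparison gives the total causal effect.
So P(outcome | do(Variant T)) is just the pooled rate for Variant T: 228/1200 = 0.190.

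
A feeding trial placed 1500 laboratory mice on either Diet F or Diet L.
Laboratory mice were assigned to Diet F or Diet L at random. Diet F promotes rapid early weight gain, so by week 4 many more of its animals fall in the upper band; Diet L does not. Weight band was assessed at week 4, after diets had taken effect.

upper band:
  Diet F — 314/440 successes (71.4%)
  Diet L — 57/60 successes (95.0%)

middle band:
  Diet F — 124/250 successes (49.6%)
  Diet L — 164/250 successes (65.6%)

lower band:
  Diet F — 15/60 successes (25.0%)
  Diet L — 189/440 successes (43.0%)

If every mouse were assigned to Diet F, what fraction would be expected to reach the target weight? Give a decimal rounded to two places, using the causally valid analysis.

0.60

The distribution of week-4 weight band is itself part of what the diet does — it is an intermediate outcome. Holding it fixed would remove that part of the effect; the total effect is the pooled difference.
So P(outcome | do(Diet F)) is just the pooled rate for Diet F: 453/750 = 0.604.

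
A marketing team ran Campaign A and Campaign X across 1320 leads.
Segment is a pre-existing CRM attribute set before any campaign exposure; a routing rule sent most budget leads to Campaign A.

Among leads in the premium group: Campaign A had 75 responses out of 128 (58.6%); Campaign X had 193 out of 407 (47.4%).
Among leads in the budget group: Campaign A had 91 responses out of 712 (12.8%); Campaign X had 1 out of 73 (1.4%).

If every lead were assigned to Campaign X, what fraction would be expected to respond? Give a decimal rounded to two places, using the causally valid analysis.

0.20

Nothing the campaign does changes customer segment; the imbalance is an allocation artefact. With customer segment also predicting the outcome, the pooled figure is confounded, and the within-stratum comparison is the causal one.
Standardising Campaign X to the population customer segment mix: 0.405·193/407 + 0.595·1/73 = 0.200.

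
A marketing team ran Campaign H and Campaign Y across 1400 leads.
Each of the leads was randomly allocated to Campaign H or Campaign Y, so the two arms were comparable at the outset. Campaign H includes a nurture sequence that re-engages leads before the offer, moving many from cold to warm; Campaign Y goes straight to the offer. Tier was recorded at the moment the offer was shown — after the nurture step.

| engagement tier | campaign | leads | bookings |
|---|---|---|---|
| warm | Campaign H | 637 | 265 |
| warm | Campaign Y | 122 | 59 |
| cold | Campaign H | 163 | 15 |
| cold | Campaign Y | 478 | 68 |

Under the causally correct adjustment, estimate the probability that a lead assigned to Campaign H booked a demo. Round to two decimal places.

0.35

Within every engagement tier level Campaign Y has the higher rate, yet pooled Campaign H does — Simpson's reversal.
Engagement tier is downstream of the campaign. One should not condition on a consequence of treatment, so the overall rates are the right comparison.
So P(outcome | do(Campaign H)) is just the pooled rate for Campaign H: 280/800 = 0.350.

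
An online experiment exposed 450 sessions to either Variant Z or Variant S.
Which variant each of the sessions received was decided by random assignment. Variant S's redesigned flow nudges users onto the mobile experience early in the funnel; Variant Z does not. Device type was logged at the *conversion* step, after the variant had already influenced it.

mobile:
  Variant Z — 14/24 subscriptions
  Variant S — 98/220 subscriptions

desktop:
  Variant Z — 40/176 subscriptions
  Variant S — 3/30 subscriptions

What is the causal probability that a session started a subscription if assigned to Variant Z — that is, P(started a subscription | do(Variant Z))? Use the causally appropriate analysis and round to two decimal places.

Device type is recorded after the variant and is itself shifted by it — it sits on the causal path from variant to outcome. Conditioning on a mediator would strip out part of the effect we want; the pooled comparison gives the total causal effect.
So P(outcome | do(Variant Z)) is just the pooled rate for Variant Z: 54/200 = 0.270.

0.27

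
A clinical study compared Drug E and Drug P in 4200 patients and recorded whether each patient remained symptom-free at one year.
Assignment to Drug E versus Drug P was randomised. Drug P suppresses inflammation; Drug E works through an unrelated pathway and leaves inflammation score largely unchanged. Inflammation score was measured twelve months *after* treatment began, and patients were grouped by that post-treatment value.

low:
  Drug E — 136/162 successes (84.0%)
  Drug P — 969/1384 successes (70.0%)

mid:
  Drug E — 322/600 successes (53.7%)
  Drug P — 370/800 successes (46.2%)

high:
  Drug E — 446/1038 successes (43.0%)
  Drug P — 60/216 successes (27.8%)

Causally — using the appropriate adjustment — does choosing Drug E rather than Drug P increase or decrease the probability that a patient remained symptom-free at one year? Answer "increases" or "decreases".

Inflammation score lies on the pathway drug → inflammation score → outcome, so adjusting for it blocks the indirect effect. For the total causal effect of drug, use the unadjusted pooled rates.
Pooled: Drug E 50.2% vs Drug P 58.3%; Drug P is higher overall.

decreases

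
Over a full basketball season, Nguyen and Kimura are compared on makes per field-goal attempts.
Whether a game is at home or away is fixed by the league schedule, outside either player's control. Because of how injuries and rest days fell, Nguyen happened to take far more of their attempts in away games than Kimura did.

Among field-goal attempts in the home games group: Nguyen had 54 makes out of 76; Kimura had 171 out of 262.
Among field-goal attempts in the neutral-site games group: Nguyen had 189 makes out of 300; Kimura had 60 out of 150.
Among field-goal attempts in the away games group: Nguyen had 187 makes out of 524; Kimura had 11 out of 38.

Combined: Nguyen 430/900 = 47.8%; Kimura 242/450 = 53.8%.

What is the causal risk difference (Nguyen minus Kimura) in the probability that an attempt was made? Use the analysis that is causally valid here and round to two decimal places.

Since game venue is a pre-existing factor (not a product of the player) and it affects the outcome on its own, it is a confounder. The stratified rates, not the pooled rate, identify the causal effect.
Adjusting over the population distribution of game venue: 0.250·(0.711−0.653) + 0.333·(0.630−0.400) + 0.416·(0.357−0.289) = +0.119.

+0.12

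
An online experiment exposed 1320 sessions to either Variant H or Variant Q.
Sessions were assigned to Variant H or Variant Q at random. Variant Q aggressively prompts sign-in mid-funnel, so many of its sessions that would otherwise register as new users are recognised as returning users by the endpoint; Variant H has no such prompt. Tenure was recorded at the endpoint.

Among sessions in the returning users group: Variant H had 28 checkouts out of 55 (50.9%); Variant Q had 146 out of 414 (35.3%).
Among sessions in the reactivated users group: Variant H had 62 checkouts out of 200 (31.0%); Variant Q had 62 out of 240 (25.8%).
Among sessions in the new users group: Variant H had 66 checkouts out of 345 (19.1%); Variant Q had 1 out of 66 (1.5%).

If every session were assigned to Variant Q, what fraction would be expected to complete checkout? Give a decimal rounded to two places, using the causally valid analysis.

0.29

User tenure is recorded after the variant and is itself shifted by it — it sits on the causal path from variant to outcome. Conditioning on a mediator would strip out part of the effect we want; the pooled comparison gives the total causal effect.
So P(outcome | do(Variant Q)) is just the pooled rate for Variant Q: 209/720 = 0.290.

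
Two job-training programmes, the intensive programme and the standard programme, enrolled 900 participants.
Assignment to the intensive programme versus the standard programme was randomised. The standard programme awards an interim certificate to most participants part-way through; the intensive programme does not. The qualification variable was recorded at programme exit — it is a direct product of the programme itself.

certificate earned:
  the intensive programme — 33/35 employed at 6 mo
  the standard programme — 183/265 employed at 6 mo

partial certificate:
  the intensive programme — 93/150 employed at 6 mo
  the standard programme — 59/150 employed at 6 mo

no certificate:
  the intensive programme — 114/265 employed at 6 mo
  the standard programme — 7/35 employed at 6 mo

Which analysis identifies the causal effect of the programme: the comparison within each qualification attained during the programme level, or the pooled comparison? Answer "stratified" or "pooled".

pooled

Within every qualification attained during the programme level the intensive programme has the higher rate, yet pooled the standard programme does — Simpson's reversal.
The distribution of qualification attained during the programme is itself part of what the programme does — it is an intermediate outcome. Holding it fixed would remove that part of the effect; the total effect is the pooled difference.
Pooled: the intensive programme 53.3% vs the standard programme 55.3%; the standard programme is higher overall.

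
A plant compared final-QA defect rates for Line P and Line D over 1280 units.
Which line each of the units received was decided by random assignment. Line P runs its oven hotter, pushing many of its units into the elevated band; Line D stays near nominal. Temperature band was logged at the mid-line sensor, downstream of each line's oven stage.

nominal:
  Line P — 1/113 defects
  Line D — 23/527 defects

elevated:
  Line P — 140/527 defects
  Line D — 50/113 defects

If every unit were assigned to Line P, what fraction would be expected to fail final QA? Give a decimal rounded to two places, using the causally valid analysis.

0.22

Stratifying would compare lines among units the lines themselves sorted into in-process temperature band groups — a form of selection on an intermediate. The unconditioned pooled rates give the total causal effect.
So P(outcome | do(Line P)) is just the pooled rate for Line P: 141/640 = 0.220.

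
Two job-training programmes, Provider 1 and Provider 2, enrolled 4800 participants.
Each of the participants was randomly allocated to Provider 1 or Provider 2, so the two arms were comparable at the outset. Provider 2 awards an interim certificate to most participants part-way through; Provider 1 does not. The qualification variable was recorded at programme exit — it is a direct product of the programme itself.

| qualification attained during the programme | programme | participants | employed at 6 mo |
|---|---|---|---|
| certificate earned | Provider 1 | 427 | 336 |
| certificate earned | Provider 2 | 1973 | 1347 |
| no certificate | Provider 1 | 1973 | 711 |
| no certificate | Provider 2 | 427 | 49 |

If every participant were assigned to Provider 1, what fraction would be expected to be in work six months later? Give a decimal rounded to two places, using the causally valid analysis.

0.44

Because the programme influences qualification attained during the programme, qualification attained during the programme is a post-treatment mediator, not a confounder. Stratifying on it would bias the estimate; the causal effect is the crude pooled difference.
So P(outcome | do(Provider 1)) is just the pooled rate for Provider 1: 1047/2400 = 0.436.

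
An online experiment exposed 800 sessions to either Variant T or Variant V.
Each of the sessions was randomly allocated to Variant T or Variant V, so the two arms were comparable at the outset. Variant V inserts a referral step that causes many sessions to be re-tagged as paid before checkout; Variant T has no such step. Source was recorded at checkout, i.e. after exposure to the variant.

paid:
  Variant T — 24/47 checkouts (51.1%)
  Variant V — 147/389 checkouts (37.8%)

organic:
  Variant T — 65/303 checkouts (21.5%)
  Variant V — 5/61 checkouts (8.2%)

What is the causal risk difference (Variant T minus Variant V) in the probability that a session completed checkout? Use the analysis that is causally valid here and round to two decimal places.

Because the variant influences traffic source, traffic source is a post-treatment mediator, not a confounder. Stratifying on it would bias the estimate; the causal effect is the crude pooled difference.
The causal difference is the pooled difference: 0.254 − 0.338 = -0.083.

-0.08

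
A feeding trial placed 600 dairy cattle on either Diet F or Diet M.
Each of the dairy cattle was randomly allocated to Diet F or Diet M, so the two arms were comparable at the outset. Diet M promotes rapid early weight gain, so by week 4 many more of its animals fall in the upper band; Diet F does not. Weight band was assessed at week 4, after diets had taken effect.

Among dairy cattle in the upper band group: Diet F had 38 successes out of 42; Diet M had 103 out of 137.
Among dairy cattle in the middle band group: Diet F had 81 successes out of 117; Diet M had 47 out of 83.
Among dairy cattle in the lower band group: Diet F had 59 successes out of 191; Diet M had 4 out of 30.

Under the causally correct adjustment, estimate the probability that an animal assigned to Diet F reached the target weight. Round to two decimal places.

0.51

The week-4 weight band-specific comparison favours Diet F throughout, but the pooled figures favour Diet M. The question is whether to condition on week-4 weight band.
Week-4 weight band is recorded after the diet and is itself shifted by it — it sits on the causal path from diet to outcome. Conditioning on a mediator would strip out part of the effect we want; the pooled comparison gives the total causal effect.
So P(outcome | do(Diet F)) is just the pooled rate for Diet F: 178/350 = 0.509.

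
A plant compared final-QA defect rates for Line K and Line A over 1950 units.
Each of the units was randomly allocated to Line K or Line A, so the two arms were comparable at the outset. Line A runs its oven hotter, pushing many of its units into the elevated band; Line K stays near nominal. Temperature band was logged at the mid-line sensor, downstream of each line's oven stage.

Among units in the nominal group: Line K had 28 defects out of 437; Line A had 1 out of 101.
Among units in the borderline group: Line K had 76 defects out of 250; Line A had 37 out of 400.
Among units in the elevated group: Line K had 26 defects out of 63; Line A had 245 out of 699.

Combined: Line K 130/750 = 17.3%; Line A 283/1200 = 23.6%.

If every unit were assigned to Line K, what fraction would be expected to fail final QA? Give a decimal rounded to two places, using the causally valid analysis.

0.17

In-process temperature band here is a post-treatment variable shaped by the line; conditioning on it would introduce bias rather than remove it. The overall comparison is the causal one.
So P(outcome | do(Line K)) is just the pooled rate for Line K: 130/750 = 0.173.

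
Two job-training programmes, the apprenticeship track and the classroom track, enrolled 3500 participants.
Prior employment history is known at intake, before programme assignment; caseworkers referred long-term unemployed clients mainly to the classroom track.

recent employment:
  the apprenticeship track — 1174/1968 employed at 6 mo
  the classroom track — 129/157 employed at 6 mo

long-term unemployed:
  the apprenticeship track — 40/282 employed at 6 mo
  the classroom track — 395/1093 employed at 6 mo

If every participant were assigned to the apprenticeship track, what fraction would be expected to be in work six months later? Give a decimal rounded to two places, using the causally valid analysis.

the classroom track is higher inside every prior employment history stratum but the apprenticeship track is higher in aggregate. Whether to stratify depends on how prior employment history relates to the programme.
Prior employment history is set before the programme has any effect — it is not caused by the programme — and it independently drives the outcome. That makes it a confounder, so the causal comparison is within prior employment history levels.
Standardising the apprenticeship track to the population prior employment history mix: 0.607·1174/1968 + 0.393·40/282 = 0.418.

0.42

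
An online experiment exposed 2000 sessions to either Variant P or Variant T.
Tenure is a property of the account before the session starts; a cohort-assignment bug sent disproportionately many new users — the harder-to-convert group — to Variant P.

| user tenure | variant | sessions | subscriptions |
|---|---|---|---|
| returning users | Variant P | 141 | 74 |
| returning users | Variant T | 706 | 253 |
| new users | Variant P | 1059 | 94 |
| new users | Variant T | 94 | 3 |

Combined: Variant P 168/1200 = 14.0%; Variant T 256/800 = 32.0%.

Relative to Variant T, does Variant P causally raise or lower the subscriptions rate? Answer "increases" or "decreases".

The stratified and pooled comparisons disagree (Variant P wins within each user tenure; Variant T wins overall), so the answer turns on the causal role of user tenure.
User tenure is set before the variant has any effect — it is not caused by the variant — and it independently drives the outcome. That makes it a confounder, so the causal comparison is within user tenure levels.
Within each level — returning users: 52.5% vs 35.8%; new users: 8.9% vs 3.2% — Variant P is higher every time.

increases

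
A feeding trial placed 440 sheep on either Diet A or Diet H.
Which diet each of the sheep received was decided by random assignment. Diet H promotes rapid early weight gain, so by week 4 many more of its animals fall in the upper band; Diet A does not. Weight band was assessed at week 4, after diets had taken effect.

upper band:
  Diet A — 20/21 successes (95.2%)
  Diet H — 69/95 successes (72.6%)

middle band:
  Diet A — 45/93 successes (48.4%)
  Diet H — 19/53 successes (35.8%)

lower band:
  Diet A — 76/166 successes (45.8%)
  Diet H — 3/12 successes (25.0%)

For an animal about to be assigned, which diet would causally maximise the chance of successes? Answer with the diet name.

The distribution of week-4 weight band is itself part of what the diet does — it is an intermediate outcome. Holding it fixed would remove that part of the effect; the total effect is the pooled difference.
Pooled: Diet A 50.4% vs Diet H 56.9%; Diet H is higher overall.

Diet H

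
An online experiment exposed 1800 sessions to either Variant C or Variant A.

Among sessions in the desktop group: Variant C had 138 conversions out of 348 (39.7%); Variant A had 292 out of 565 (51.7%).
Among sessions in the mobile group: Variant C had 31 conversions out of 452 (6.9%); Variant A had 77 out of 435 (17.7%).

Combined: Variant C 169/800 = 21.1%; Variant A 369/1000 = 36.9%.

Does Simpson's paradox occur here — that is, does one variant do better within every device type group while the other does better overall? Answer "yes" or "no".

Within each device type level (desktop 39.7% vs 51.7%; mobile 6.9% vs 17.7%), Variant A has the higher rate every time. Pooled: 21.1% vs 36.9% — Variant A has the higher rate overall. They agree.

no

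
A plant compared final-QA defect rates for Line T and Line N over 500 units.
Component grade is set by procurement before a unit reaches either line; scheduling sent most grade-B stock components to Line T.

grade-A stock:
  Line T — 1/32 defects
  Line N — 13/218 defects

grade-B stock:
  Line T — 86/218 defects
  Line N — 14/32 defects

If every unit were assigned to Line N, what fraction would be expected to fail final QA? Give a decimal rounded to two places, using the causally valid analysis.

0.25

Component grade differs across lines for reasons unrelated to any effect of the line itself, and it separately predicts the outcome — a classic confounder. We must compare within component grade levels.
Standardising Line N to the population component grade mix: 0.500·13/218 + 0.500·14/32 = 0.249.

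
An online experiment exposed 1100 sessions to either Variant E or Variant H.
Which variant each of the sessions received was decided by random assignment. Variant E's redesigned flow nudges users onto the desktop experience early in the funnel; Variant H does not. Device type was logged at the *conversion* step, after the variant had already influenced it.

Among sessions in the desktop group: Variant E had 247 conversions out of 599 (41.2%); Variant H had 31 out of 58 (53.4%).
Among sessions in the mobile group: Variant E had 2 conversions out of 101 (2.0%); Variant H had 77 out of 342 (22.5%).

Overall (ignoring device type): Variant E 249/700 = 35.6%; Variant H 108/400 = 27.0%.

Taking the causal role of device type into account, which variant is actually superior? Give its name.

Variant E

Stratifying would compare variants among sessions the variants themselves sorted into device type groups — a form of selection on an intermediate. The unconditioned pooled rates give the total causal effect.
Pooled: Variant E 35.6% vs Variant H 27.0%; Variant E is higher overall.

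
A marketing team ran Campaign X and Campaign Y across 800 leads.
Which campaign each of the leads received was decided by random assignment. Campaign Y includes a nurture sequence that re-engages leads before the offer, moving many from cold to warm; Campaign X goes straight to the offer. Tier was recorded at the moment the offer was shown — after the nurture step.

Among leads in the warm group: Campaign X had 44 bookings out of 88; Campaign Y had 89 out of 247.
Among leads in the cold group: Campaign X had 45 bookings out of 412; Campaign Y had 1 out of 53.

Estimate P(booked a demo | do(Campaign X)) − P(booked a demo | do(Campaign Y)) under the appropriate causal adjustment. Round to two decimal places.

-0.12

Within every engagement tier level Campaign X has the higher rate, yet pooled Campaign Y does — Simpson's reversal.
Engagement tier is downstream of the campaign. One should not condition on a consequence of treatment, so the overall rates are the right comparison.
The causal difference is the pooled difference: 0.178 − 0.300 = -0.122.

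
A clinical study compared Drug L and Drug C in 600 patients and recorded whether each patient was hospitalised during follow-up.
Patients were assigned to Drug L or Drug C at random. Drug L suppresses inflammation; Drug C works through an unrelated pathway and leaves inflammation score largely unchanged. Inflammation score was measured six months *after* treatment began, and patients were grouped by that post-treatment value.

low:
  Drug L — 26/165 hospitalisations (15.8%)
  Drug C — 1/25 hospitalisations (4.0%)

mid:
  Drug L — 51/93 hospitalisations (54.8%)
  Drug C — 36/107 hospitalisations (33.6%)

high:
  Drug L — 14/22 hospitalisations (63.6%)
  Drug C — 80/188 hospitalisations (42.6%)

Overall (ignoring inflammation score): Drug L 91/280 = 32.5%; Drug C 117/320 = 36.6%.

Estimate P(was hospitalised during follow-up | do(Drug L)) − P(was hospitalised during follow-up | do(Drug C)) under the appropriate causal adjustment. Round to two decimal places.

-0.04

The inflammation score-specific comparison favours Drug C throughout, but the pooled figures favour Drug L. The question is whether to condition on inflammation score.
Stratifying would compare drugs among patients the drugs themselves sorted into inflammation score groups — a form of selection on an intermediate. The unconditioned pooled rates give the total causal effect.
The causal difference is the pooled difference: 0.325 − 0.366 = -0.041.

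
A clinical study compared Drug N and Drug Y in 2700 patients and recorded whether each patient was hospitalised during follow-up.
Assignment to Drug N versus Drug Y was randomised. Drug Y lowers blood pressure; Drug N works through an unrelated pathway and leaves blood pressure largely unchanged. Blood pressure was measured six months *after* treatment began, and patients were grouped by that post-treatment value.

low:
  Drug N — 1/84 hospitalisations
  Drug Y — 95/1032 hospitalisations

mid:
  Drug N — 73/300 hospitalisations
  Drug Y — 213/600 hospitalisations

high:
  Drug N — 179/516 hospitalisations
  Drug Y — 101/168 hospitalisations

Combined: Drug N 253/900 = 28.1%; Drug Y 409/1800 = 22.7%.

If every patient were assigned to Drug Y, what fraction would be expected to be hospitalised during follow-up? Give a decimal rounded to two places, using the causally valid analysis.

0.23

Blood pressure here is a post-treatment variable shaped by the drug; conditioning on it would introduce bias rather than remove it. The overall comparison is the causal one.
So P(outcome | do(Drug Y)) is just the pooled rate for Drug Y: 409/1800 = 0.227.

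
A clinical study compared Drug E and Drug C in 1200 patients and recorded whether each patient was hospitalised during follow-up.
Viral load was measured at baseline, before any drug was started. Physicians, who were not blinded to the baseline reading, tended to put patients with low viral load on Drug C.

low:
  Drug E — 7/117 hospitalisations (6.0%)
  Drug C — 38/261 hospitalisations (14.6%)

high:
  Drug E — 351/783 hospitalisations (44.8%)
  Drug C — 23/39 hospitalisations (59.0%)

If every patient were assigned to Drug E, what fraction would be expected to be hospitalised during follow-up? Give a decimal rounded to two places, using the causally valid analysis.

Since viral load is a pre-existing factor (not a product of the drug) and it affects the outcome on its own, it is a confounder. The stratified rates, not the pooled rate, identify the causal effect.
Standardising Drug E to the population viral load mix: 0.315·7/117 + 0.685·351/783 = 0.326.

0.33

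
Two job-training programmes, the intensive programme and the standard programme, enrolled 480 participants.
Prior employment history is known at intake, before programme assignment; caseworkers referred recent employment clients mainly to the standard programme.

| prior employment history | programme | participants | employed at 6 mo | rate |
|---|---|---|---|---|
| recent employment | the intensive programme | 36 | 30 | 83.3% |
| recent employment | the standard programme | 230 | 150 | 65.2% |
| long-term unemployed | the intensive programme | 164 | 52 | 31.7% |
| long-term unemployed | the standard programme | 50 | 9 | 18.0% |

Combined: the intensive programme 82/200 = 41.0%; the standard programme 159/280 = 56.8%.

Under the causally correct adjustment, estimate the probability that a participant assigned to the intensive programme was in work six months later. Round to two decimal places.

0.60

Nothing the programme does changes prior employment history; the imbalance is an allocation artefact. With prior employment history also predicting the outcome, the pooled figure is confounded, and the within-stratum comparison is the causal one.
Standardising the intensive programme to the population prior employment history mix: 0.554·30/36 + 0.446·52/164 = 0.603.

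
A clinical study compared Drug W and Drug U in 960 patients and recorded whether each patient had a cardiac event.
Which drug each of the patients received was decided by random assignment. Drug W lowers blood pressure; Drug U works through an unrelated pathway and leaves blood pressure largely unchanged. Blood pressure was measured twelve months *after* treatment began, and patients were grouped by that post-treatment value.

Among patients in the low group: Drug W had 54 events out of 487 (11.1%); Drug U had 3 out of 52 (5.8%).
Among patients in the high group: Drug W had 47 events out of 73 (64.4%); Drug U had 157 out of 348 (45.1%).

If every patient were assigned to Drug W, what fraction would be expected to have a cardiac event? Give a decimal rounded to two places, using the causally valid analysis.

Drug U is lower inside every blood pressure stratum but Drug W is lower in aggregate. Whether to stratify depends on how blood pressure relates to the drug.
Blood pressure is downstream of the drug. One should not condition on a consequence of treatment, so the overall rates are the right comparison.
So P(outcome | do(Drug W)) is just the pooled rate for Drug W: 101/560 = 0.180.

0.18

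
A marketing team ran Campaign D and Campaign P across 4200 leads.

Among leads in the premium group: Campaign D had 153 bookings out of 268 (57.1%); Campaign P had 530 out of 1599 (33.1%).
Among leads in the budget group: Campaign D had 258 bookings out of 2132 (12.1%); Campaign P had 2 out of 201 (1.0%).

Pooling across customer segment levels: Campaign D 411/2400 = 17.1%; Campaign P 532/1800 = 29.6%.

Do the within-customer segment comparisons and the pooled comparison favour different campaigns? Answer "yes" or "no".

Within each customer segment level (premium 57.1% vs 33.1%; budget 12.1% vs 1.0%), Campaign D has the higher rate every time. Pooled: 17.1% vs 29.6% — Campaign P has the higher rate overall. The two comparisons disagree.

yes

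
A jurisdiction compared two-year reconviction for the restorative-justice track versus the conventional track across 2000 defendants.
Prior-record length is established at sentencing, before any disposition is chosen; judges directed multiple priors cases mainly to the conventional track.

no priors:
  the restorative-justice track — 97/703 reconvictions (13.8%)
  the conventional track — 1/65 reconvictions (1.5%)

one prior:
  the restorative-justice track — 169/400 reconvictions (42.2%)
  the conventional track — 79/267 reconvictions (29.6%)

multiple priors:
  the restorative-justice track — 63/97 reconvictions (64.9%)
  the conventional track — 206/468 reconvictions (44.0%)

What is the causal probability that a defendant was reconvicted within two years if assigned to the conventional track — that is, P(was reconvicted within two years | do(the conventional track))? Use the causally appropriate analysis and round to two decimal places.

the conventional track is lower inside every prior-record length stratum but the restorative-justice track is lower in aggregate. Whether to stratify depends on how prior-record length relates to the disposition.
Nothing the disposition does changes prior-record length; the imbalance is an allocation artefact. With prior-record length also predicting the outcome, the pooled figure is confounded, and the within-stratum comparison is the causal one.
Standardising the conventional track to the population prior-record length mix: 0.384·1/65 + 0.334·79/267 + 0.282·206/468 = 0.229.

0.23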